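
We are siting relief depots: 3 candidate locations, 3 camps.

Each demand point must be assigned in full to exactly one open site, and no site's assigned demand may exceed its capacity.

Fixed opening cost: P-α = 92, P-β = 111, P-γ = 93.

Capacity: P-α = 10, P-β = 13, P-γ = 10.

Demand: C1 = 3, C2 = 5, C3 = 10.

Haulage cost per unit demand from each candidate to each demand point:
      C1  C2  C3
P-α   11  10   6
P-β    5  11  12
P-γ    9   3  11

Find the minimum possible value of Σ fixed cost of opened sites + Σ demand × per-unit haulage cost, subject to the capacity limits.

Open {P-α, P-γ}; cheapest assignment that respects the capacities:
  P-α (cap 10, load 10): C3 — cost 10×6 = 60
  P-γ (cap 10, load 8): C1, C2 — cost 3×9 + 5×3 = 42
  Shipping 102, fixed 185 → total 287.
  Any other capacity-feasible assignment to {P-α, P-γ} ships for at least 102.
Compare {P-α, P-β}: its best feasible assignment gives total 333.
Compare {P-β, P-γ}: its best feasible assignment gives total 354.
Every other set of open sites that can feasibly serve all demand totals ≥ 333 even under its best assignment. Minimum: 287.

287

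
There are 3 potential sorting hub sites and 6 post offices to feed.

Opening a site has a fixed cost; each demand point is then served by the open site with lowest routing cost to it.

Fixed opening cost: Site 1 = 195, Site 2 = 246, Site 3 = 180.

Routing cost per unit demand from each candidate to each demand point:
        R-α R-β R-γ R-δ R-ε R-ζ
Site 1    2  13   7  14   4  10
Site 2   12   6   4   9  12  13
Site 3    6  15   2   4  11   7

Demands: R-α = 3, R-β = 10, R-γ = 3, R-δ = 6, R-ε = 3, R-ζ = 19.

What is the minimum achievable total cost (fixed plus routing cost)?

544

Open {Site 3}: assign each demand point to its cheapest open site.
  R-α→Site 3 3×6=18, R-β→Site 3 10×15=150, R-γ→Site 3 3×2=6, R-δ→Site 3 6×4=24, R-ε→Site 3 3×11=33, R-ζ→Site 3 19×7=133
  routing cost 364, fixed 180 → total 544.
Compare {Site 1}: routing cost 443 + fixed 195 = 638.
Compare {Site 1, Site 3}: routing cost 311 + fixed 375 = 686.
Compare {Site 2}: routing cost 445 + fixed 246 = 691.
All other subsets cost ≥ 638. Minimum total cost: 544.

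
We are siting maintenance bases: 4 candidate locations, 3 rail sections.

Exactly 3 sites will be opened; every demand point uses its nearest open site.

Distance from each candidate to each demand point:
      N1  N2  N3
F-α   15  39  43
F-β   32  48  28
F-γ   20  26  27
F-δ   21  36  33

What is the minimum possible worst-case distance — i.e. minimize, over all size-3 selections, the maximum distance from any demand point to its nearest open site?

27

Open {F-α, F-β, F-γ}.
  Farthest demand point is N3 at distance 27 (to F-γ); all others are ≤ 27.
With {F-α, F-γ, F-δ} the worst case is 27.
With {F-β, F-γ, F-δ} the worst case is 27.
No size-3 selection achieves below 27.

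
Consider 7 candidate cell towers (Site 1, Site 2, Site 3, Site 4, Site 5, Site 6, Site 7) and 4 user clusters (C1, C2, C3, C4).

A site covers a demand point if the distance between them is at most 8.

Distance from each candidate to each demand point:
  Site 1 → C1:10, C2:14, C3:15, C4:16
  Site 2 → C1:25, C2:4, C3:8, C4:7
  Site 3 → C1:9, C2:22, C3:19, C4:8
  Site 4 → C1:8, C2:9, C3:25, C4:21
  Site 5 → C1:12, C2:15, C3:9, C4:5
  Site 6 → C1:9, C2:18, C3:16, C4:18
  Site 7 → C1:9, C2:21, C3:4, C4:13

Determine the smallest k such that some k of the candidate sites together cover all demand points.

Coverage sets (demand points within 8 of each site):
  Site 1: {}
  Site 2: {C2, C3, C4}
  Site 3: {C4}
  Site 4: {C1}
  Site 5: {C4}
  Site 6: {}
  Site 7: {C3}
No single site covers all 4 demand points.
But {Site 2, Site 4} covers everything, so the minimum is 2.

2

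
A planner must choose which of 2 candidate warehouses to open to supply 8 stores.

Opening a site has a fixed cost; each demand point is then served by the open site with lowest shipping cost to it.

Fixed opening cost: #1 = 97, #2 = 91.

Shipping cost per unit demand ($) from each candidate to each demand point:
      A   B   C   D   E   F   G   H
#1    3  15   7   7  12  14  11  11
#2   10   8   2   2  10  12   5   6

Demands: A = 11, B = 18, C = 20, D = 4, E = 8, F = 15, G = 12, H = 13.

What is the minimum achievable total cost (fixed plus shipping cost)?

791

Open {#2}: assign each demand point to its cheapest open site.
  A→#2 11×10=110, B→#2 18×8=144, C→#2 20×2=40, D→#2 4×2=8, E→#2 8×10=80, F→#2 15×12=180, G→#2 12×5=60, H→#2 13×6=78
  shipping cost 700, fixed 91 → total 791.
Compare {#1, #2}: shipping cost 623 + fixed 188 = 811.
Compare {#1}: shipping cost 1052 + fixed 97 = 1149.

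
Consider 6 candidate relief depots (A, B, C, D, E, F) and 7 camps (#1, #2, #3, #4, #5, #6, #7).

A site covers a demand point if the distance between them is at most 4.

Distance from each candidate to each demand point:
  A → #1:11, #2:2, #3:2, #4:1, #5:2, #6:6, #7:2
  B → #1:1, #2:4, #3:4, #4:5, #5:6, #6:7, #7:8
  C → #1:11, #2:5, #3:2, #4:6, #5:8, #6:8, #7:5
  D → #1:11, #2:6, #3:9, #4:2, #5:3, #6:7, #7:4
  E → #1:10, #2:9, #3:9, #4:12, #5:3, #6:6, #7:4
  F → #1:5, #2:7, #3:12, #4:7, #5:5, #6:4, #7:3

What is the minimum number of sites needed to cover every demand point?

Coverage sets (demand points within 4 of each site):
  A: {#2, #3, #4, #5, #7}
  B: {#1, #2, #3}
  C: {#3}
  D: {#4, #5, #7}
  E: {#5, #7}
  F: {#6, #7}
No 2 sites suffice: every size-2 union leaves at least one demand point uncovered.
But {A, B, F} covers everything, so the minimum is 3.

3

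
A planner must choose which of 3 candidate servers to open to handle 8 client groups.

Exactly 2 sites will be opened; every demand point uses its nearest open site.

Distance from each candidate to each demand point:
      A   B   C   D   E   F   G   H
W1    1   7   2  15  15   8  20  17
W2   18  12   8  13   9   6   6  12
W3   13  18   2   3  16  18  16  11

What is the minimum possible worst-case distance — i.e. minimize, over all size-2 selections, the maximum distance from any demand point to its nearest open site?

13

Open {W1, W2}.
  Farthest demand point is D at distance 13 (to W2); all others are ≤ 13.
With {W2, W3} the worst case is 13.
With {W1, W3} the worst case is 16.
No size-2 selection achieves below 13.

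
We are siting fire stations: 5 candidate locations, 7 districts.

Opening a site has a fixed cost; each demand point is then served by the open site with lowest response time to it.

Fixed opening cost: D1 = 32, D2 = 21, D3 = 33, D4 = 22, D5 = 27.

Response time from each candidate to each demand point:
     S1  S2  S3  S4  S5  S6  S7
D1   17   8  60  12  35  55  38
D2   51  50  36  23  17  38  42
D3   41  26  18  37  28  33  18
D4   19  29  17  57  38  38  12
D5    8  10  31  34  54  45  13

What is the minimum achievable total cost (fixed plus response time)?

Open {D2, D5}: assign each demand point to its cheapest open site.
  S1→D5 8, S2→D5 10, S3→D5 31, S4→D2 23, S5→D2 17, S6→D2 38, S7→D5 13
  response time 140, fixed 48 → total 188.
Compare {D1, D4}: response time 139 + fixed 54 = 193.
Compare {D2, D4, D5}: response time 125 + fixed 70 = 195.
Compare {D1, D2, D4}: response time 121 + fixed 75 = 196.
All other subsets cost ≥ 193. Minimum total cost: 188.

188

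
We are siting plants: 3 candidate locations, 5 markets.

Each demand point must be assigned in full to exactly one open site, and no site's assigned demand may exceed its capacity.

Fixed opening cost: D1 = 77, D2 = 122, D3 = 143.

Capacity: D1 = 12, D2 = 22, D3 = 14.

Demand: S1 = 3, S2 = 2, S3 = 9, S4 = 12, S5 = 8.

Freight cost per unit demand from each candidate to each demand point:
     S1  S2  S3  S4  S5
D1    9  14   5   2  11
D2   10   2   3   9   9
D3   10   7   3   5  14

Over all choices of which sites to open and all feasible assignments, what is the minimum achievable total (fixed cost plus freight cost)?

Open {D1, D2}; cheapest assignment that respects the capacities:
  D1 (cap 12, load 12): S4 — cost 12×2 = 24
  D2 (cap 22, load 22): S1, S2, S3, S5 — cost 3×10 + 2×2 + 9×3 + 8×9 = 133
  Shipping 157, fixed 199 → total 356.
  Any other capacity-feasible assignment to {D1, D2} ships for at least 157.
Compare {D2, D3}: its best feasible assignment gives total 458.
Compare {D1, D2, D3}: its best feasible assignment gives total 499.
Every other set of open sites that can feasibly serve all demand totals ≥ 458 even under its best assignment. Minimum: 356.

356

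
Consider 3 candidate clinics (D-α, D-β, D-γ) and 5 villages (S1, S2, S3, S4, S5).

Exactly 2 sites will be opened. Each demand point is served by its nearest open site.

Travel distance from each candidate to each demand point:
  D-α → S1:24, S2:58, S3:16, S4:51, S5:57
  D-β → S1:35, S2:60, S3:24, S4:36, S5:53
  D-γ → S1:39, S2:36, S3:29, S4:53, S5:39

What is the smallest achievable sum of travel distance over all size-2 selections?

166

Open {D-α, D-γ}.
  S1→D-α 24, S2→D-γ 36, S3→D-α 16, S4→D-α 51, S5→D-γ 39  ⇒ total 166.
Compare {D-β, D-γ}: total 170.
Compare {D-α, D-β}: total 187.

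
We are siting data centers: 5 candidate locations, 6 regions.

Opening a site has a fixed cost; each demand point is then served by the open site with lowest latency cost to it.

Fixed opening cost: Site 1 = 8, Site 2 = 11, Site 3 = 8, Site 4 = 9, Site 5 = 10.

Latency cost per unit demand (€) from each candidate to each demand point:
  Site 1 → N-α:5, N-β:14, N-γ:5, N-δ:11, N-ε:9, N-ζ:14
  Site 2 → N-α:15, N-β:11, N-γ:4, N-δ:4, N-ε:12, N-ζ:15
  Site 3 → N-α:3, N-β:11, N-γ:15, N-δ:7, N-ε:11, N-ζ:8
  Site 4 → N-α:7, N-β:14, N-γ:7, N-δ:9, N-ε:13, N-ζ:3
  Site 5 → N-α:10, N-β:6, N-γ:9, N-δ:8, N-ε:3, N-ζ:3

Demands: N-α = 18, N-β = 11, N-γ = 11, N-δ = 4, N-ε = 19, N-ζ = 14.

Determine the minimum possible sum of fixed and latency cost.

308

Open {Site 2, Site 3, Site 5}: assign each demand point to its cheapest open site.
  N-α→Site 3 18×3=54, N-β→Site 5 11×6=66, N-γ→Site 2 11×4=44, N-δ→Site 2 4×4=16, N-ε→Site 5 19×3=57, N-ζ→Site 5 14×3=42
  latency cost 279, fixed 29 → total 308.
Compare {Site 1, Site 2, Site 3, Site 5}: latency cost 279 + fixed 37 = 316.
Compare {Site 2, Site 3, Site 4, Site 5}: latency cost 279 + fixed 38 = 317.
Compare {Site 1, Site 2, Site 3, Site 4, Site 5}: latency cost 279 + fixed 46 = 325.
All other subsets cost ≥ 316. Minimum total cost: 308.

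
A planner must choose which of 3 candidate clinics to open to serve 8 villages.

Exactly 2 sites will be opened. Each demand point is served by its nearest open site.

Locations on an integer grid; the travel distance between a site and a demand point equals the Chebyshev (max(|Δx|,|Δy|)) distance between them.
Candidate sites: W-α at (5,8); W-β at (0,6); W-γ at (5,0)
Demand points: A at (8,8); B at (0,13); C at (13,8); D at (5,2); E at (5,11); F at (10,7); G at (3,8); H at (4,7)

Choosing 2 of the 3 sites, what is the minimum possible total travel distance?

29

Open {W-α, W-γ}.
  A→W-α 3, B→W-α 5, C→W-α 8, D→W-γ 2, E→W-α 3, F→W-α 5, G→W-α 2, H→W-α 1  ⇒ total 29.
Compare {W-α, W-β}: total 32.
Compare {W-β, W-γ}: total 44.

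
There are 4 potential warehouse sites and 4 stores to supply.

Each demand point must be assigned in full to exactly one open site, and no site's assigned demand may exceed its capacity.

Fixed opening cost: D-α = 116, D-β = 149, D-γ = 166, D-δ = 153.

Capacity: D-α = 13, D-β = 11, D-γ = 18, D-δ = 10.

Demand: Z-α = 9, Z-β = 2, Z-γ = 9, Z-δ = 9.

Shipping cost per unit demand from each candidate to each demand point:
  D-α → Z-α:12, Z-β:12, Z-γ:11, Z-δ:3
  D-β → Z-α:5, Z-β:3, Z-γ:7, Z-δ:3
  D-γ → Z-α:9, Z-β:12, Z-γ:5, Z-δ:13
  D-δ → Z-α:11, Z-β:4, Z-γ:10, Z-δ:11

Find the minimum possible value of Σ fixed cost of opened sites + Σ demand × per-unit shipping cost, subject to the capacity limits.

Open {D-α, D-γ}; cheapest assignment that respects the capacities:
  D-α (cap 13, load 11): Z-β, Z-δ — cost 2×12 + 9×3 = 51
  D-γ (cap 18, load 18): Z-α, Z-γ — cost 9×9 + 9×5 = 126
  Shipping 177, fixed 282 → total 459.
  Any other capacity-feasible assignment to {D-α, D-γ} ships for at least 177.
Compare {D-β, D-γ}: its best feasible assignment gives total 474.
Compare {D-α, D-β, D-γ}: its best feasible assignment gives total 554.
Every other set of open sites that can feasibly serve all demand totals ≥ 474 even under its best assignment. Minimum: 459.

459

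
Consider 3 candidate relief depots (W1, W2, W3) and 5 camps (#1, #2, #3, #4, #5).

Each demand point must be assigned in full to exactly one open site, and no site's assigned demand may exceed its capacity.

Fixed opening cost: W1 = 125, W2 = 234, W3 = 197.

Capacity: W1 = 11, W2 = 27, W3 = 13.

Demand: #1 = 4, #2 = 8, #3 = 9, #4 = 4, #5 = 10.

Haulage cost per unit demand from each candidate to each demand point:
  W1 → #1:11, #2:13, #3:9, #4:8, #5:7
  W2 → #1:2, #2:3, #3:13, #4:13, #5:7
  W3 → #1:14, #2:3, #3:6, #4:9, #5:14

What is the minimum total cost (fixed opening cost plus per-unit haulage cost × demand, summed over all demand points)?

Open {W1, W2}; cheapest assignment that respects the capacities:
  W1 (cap 11, load 9): #3 — cost 9×9 = 81
  W2 (cap 27, load 26): #1, #2, #4, #5 — cost 4×2 + 8×3 + 4×13 + 10×7 = 154
  Shipping 235, fixed 359 → total 594.
  Any other capacity-feasible assignment to {W1, W2} ships for at least 235.
Compare {W2, W3}: its best feasible assignment gives total 623.
Compare {W1, W2, W3}: its best feasible assignment gives total 744.
Every other set of open sites that can feasibly serve all demand totals ≥ 623 even under its best assignment. Minimum: 594.

594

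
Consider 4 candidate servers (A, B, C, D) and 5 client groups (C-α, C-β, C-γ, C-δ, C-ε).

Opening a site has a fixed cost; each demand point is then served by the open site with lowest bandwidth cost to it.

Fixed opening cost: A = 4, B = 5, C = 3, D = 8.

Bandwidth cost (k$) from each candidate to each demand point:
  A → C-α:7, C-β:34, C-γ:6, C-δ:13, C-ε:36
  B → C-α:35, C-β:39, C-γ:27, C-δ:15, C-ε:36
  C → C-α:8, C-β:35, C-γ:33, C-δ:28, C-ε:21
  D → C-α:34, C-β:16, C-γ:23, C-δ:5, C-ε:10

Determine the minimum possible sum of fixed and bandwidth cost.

Open {A, D}: assign each demand point to its cheapest open site.
  C-α→A 7, C-β→D 16, C-γ→A 6, C-δ→D 5, C-ε→D 10
  bandwidth cost 44, fixed 12 → total 56.
Compare {A, C, D}: bandwidth cost 44 + fixed 15 = 59.
Compare {A, B, D}: bandwidth cost 44 + fixed 17 = 61.
Compare {A, B, C, D}: bandwidth cost 44 + fixed 20 = 64.
All other subsets cost ≥ 59. Minimum total cost: 56.

56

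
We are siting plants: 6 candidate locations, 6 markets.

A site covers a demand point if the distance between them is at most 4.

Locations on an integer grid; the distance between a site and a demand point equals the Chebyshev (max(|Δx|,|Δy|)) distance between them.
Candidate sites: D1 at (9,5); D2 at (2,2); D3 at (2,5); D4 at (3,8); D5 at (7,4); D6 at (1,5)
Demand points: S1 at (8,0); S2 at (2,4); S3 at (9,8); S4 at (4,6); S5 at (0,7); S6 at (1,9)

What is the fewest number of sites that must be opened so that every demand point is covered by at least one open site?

Coverage sets (demand points within 4 of each site):
  D1: {S3}
  D2: {S2, S4}
  D3: {S2, S4, S5, S6}
  D4: {S2, S4, S5, S6}
  D5: {S1, S3, S4}
  D6: {S2, S4, S5, S6}
No single site covers all 6 demand points.
But {D3, D5} covers everything, so the minimum is 2.

2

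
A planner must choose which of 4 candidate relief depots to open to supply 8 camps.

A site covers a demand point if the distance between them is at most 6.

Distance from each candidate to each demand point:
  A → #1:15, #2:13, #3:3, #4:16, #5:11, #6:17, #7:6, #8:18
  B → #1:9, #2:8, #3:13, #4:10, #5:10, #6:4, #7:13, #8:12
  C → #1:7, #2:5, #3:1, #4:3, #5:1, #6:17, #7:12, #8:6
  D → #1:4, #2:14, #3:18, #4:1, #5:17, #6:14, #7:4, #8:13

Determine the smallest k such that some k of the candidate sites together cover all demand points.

3

Coverage sets (demand points within 6 of each site):
  A: {#3, #7}
  B: {#6}
  C: {#2, #3, #4, #5, #8}
  D: {#1, #4, #7}
No 2 sites suffice: every size-2 union leaves at least one demand point uncovered.
But {B, C, D} covers everything, so the minimum is 3.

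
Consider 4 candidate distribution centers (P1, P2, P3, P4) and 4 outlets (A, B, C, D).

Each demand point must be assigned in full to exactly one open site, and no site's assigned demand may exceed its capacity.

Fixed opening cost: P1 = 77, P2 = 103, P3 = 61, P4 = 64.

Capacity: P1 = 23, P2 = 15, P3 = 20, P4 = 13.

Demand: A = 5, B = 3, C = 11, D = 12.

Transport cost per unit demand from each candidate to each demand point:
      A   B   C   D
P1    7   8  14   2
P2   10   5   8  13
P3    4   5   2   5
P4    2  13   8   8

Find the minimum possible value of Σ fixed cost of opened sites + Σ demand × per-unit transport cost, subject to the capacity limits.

Open {P1, P3}; cheapest assignment that respects the capacities:
  P1 (cap 23, load 12): D — cost 12×2 = 24
  P3 (cap 20, load 19): A, B, C — cost 5×4 + 3×5 + 11×2 = 57
  Shipping 81, fixed 138 → total 219.
  Any other capacity-feasible assignment to {P1, P3} ships for at least 81.
Compare {P1, P3, P4}: its best feasible assignment gives total 273.
Compare {P3, P4}: its best feasible assignment gives total 278.
Every other set of open sites that can feasibly serve all demand totals ≥ 273 even under its best assignment. Minimum: 219.

219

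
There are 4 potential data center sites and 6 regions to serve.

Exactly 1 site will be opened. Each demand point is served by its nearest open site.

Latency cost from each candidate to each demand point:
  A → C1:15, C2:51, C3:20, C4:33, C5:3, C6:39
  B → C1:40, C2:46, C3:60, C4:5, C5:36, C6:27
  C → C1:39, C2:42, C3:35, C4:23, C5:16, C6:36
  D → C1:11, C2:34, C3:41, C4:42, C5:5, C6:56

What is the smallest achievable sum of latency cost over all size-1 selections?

Open {A}.
  C1→A 15, C2→A 51, C3→A 20, C4→A 33, C5→A 3, C6→A 39  ⇒ total 161.
Compare {D}: total 189.
Compare {C}: total 191.
No size-1 selection does better; minimum is 161.

161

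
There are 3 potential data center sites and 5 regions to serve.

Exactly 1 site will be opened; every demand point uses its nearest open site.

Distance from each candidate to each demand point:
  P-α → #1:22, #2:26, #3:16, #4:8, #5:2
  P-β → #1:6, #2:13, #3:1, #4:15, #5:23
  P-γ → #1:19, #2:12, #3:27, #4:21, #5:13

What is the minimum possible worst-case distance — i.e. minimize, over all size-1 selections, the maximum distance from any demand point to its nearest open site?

Open {P-β}.
  Farthest demand point is #5 at distance 23 (to P-β); all others are ≤ 23.
With {P-α} the worst case is 26.
With {P-γ} the worst case is 27.
No size-1 selection achieves below 23.

23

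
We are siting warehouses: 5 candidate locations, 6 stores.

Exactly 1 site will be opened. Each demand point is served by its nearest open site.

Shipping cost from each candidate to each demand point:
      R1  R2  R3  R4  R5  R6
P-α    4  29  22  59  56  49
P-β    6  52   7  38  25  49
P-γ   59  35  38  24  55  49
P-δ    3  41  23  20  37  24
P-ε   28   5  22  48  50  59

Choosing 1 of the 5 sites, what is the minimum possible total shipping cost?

Open {P-δ}.
  R1→P-δ 3, R2→P-δ 41, R3→P-δ 23, R4→P-δ 20, R5→P-δ 37, R6→P-δ 24  ⇒ total 148.
Compare {P-β}: total 177.
Compare {P-ε}: total 212.
No size-1 selection does better; minimum is 148.

148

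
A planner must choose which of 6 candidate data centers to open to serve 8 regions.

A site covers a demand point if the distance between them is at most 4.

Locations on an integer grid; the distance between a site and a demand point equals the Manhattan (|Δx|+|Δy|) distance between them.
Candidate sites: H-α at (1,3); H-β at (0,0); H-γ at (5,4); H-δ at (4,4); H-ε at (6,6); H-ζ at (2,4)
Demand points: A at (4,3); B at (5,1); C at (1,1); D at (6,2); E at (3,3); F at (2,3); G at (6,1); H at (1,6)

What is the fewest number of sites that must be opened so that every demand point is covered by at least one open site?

Coverage sets (demand points within 4 of each site):
  H-α: {A, C, E, F, H}
  H-β: {C}
  H-γ: {A, B, D, E, F, G}
  H-δ: {A, B, D, E, F}
  H-ε: {D}
  H-ζ: {A, C, E, F, H}
No single site covers all 8 demand points.
But {H-α, H-γ} covers everything, so the minimum is 2.

2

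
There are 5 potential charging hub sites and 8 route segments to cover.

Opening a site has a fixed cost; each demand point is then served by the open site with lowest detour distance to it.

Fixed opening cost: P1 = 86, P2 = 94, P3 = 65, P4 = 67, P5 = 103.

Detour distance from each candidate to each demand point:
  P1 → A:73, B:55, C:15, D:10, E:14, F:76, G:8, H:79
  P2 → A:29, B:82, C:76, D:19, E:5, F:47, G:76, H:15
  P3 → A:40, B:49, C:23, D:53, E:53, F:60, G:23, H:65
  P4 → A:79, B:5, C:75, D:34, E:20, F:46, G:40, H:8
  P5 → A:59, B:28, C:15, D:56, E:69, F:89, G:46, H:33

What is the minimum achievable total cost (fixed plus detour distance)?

331

Open {P3, P4}: assign each demand point to its cheapest open site.
  A→P3 40, B→P4 5, C→P3 23, D→P4 34, E→P4 20, F→P4 46, G→P3 23, H→P4 8
  detour distance 199, fixed 132 → total 331.
Compare {P1, P4}: detour distance 179 + fixed 153 = 332.
Compare {P1, P2}: detour distance 184 + fixed 180 = 364.
Compare {P1, P3, P4}: detour distance 146 + fixed 218 = 364.
All other subsets cost ≥ 332. Minimum total cost: 331.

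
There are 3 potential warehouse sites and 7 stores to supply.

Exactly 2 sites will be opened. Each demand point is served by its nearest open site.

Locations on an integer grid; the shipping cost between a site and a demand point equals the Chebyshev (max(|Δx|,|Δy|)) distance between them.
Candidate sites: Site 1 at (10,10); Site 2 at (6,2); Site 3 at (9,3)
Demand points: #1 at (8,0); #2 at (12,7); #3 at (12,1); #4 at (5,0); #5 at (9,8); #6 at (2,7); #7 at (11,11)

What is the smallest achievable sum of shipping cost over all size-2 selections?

21

Open {Site 1, Site 2}.
  #1→Site 2 2, #2→Site 1 3, #3→Site 2 6, #4→Site 2 2, #5→Site 1 2, #6→Site 2 5, #7→Site 1 1  ⇒ total 21.
Compare {Site 1, Site 3}: total 23.
Compare {Site 2, Site 3}: total 29.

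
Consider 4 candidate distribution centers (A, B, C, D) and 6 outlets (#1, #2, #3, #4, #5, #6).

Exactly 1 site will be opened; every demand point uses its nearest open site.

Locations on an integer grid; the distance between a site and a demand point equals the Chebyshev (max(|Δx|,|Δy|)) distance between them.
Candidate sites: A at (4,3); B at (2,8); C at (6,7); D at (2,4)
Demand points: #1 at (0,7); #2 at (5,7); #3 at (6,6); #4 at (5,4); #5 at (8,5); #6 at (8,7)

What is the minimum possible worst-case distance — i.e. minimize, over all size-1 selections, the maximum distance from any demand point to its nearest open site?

4

Open {A}.
  Farthest demand point is #1 at distance 4 (to A); all others are ≤ 4.
With {B} the worst case is 6.
With {C} the worst case is 6.
No size-1 selection achieves below 4.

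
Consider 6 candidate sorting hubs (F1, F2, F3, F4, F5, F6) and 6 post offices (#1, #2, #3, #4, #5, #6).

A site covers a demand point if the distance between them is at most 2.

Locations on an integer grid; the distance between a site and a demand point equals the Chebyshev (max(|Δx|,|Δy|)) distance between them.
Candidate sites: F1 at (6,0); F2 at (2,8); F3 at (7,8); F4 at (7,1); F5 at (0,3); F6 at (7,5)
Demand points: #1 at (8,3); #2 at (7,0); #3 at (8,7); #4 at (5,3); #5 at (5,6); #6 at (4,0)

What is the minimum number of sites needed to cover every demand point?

Coverage sets (demand points within 2 of each site):
  F1: {#2, #6}
  F2: {}
  F3: {#3, #5}
  F4: {#1, #2, #4}
  F5: {}
  F6: {#1, #3, #4, #5}
No single site covers all 6 demand points.
But {F1, F6} covers everything, so the minimum is 2.

2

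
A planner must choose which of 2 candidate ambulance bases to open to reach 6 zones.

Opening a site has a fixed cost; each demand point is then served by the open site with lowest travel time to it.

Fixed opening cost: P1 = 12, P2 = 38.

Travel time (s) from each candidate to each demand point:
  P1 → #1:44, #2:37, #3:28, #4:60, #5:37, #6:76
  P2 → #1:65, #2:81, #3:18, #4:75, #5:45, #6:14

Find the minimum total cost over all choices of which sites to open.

260

Open {P1, P2}: assign each demand point to its cheapest open site.
  #1→P1 44, #2→P1 37, #3→P2 18, #4→P1 60, #5→P1 37, #6→P2 14
  travel time 210, fixed 50 → total 260.
Compare {P1}: travel time 282 + fixed 12 = 294.
Compare {P2}: travel time 298 + fixed 38 = 336.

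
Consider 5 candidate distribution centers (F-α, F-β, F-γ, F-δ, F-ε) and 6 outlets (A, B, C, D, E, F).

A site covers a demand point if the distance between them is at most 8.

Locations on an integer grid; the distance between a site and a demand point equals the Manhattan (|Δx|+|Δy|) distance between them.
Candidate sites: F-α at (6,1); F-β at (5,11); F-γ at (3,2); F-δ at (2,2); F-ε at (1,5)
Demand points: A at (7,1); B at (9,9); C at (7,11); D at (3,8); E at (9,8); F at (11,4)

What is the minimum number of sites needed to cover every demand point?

Coverage sets (demand points within 8 of each site):
  F-α: {A, F}
  F-β: {B, C, D, E}
  F-γ: {A, D}
  F-δ: {A, D}
  F-ε: {D}
No single site covers all 6 demand points.
But {F-α, F-β} covers everything, so the minimum is 2.

2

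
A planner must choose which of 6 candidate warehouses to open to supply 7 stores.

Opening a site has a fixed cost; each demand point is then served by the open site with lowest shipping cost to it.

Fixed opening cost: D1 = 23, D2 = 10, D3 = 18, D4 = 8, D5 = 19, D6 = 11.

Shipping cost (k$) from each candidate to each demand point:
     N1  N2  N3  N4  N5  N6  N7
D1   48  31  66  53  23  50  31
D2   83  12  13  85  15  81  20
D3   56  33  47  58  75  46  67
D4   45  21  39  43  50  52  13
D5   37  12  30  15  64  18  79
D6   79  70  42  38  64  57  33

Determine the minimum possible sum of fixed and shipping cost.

Open {D2, D5}: assign each demand point to its cheapest open site.
  N1→D5 37, N2→D2 12, N3→D2 13, N4→D5 15, N5→D2 15, N6→D5 18, N7→D2 20
  shipping cost 130, fixed 29 → total 159.
Compare {D2, D4, D5}: shipping cost 123 + fixed 37 = 160.
Compare {D2, D5, D6}: shipping cost 130 + fixed 40 = 170.
Compare {D2, D4, D5, D6}: shipping cost 123 + fixed 48 = 171.
All other subsets cost ≥ 160. Minimum total cost: 159.

159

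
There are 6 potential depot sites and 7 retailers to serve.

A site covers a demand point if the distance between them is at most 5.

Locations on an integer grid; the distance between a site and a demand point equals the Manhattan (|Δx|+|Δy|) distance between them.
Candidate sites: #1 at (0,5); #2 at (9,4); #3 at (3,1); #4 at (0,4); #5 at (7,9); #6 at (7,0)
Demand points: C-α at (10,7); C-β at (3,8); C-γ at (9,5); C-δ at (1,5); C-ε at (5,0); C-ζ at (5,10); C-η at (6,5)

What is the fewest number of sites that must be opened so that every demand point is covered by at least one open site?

Coverage sets (demand points within 5 of each site):
  #1: {C-δ}
  #2: {C-α, C-γ, C-η}
  #3: {C-ε}
  #4: {C-δ}
  #5: {C-α, C-β, C-ζ, C-η}
  #6: {C-ε}
No 3 sites suffice: every size-3 union leaves at least one demand point uncovered.
But {#1, #2, #3, #5} covers everything, so the minimum is 4.

4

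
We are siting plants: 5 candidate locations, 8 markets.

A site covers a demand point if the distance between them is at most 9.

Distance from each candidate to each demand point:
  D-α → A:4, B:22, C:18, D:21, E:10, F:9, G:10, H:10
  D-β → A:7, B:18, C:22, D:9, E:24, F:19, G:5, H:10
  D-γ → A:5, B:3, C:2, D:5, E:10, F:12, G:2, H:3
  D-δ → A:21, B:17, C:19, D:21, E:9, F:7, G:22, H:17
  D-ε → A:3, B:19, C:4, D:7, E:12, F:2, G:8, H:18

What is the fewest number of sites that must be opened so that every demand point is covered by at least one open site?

2

Coverage sets (demand points within 9 of each site):
  D-α: {A, F}
  D-β: {A, D, G}
  D-γ: {A, B, C, D, G, H}
  D-δ: {E, F}
  D-ε: {A, C, D, F, G}
No single site covers all 8 demand points.
But {D-γ, D-δ} covers everything, so the minimum is 2.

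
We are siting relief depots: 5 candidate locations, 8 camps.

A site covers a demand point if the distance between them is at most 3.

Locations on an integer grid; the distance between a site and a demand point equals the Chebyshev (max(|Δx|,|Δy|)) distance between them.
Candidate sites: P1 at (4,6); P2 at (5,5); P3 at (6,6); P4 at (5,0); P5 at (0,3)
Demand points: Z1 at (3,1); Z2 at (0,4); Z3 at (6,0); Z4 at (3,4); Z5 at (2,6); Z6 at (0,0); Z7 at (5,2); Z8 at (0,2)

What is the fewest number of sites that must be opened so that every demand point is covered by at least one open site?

Coverage sets (demand points within 3 of each site):
  P1: {Z4, Z5}
  P2: {Z4, Z5, Z7}
  P3: {Z4}
  P4: {Z1, Z3, Z7}
  P5: {Z1, Z2, Z4, Z5, Z6, Z8}
No single site covers all 8 demand points.
But {P4, P5} covers everything, so the minimum is 2.

2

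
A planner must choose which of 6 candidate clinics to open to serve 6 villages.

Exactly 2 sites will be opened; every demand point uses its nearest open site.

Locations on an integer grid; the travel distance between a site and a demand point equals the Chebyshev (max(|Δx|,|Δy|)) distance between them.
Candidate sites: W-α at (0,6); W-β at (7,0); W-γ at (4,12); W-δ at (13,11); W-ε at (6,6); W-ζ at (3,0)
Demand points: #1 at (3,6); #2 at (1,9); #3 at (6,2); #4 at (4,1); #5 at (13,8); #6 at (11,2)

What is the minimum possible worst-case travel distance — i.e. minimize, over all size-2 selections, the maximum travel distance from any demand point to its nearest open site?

5

Open {W-δ, W-ε}.
  Farthest demand point is #2 at travel distance 5 (to W-ε); all others are ≤ 5.
With {W-α, W-ε} the worst case is 7.
With {W-β, W-ε} the worst case is 7.
No size-2 selection achieves below 5.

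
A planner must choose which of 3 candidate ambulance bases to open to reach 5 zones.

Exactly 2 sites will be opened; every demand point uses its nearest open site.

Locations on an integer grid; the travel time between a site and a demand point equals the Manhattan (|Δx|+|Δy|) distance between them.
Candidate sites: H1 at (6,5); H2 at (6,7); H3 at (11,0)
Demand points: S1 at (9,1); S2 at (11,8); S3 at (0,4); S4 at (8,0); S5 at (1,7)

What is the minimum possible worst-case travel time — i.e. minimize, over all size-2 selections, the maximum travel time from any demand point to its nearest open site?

7

Open {H1, H2}.
  Farthest demand point is S1 at travel time 7 (to H1); all others are ≤ 7.
With {H1, H3} the worst case is 8.
With {H2, H3} the worst case is 9.
No size-2 selection achieves below 7.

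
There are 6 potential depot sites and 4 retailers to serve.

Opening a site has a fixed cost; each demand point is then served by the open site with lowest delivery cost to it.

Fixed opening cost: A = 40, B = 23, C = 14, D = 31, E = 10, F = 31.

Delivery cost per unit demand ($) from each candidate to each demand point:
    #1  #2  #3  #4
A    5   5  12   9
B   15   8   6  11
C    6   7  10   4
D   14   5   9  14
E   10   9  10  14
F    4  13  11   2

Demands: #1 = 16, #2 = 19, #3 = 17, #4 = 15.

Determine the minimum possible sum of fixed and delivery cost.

Open {B, D, F}: assign each demand point to its cheapest open site.
  #1→F 16×4=64, #2→D 19×5=95, #3→B 17×6=102, #4→F 15×2=30
  delivery cost 291, fixed 85 → total 376.
Compare {A, B, F}: delivery cost 291 + fixed 94 = 385.
Compare {B, D, E, F}: delivery cost 291 + fixed 95 = 386.
Compare {B, C, D, F}: delivery cost 291 + fixed 99 = 390.
All other subsets cost ≥ 385. Minimum total cost: 376.

376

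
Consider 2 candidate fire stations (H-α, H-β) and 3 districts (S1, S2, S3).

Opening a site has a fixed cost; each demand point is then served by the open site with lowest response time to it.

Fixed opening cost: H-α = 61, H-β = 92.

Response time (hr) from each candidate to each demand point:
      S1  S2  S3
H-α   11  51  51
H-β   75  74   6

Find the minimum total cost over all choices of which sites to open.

Open {H-α}: assign each demand point to its cheapest open site.
  S1→H-α 11, S2→H-α 51, S3→H-α 51
  response time 113, fixed 61 → total 174.
Compare {H-α, H-β}: response time 68 + fixed 153 = 221.
Compare {H-β}: response time 155 + fixed 92 = 247.

174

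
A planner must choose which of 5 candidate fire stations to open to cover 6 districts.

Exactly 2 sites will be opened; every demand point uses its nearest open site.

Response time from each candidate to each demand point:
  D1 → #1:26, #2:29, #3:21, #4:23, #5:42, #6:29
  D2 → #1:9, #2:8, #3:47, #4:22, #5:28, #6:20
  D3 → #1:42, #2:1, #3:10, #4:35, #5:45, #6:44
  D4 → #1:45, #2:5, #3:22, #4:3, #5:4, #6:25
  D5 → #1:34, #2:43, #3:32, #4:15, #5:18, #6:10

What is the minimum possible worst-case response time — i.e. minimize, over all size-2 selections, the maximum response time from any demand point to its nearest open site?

Open {D2, D4}.
  Farthest demand point is #3 at response time 22 (to D4); all others are ≤ 22.
With {D1, D4} the worst case is 26.
With {D1, D2} the worst case is 28.
No size-2 selection achieves below 22.

22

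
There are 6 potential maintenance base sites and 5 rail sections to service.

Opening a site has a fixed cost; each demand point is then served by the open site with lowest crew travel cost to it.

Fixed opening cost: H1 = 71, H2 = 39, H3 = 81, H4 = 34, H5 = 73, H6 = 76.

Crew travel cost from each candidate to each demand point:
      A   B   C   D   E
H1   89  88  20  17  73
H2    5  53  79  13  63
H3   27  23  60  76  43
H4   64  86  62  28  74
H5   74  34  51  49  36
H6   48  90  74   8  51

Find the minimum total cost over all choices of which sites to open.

251

Open {H2, H5}: assign each demand point to its cheapest open site.
  A→H2 5, B→H5 34, C→H5 51, D→H2 13, E→H5 36
  crew travel cost 139, fixed 112 → total 251.
Compare {H2}: crew travel cost 213 + fixed 39 = 252.
Compare {H1, H2}: crew travel cost 154 + fixed 110 = 264.
Compare {H2, H3}: crew travel cost 144 + fixed 120 = 264.
All other subsets cost ≥ 252. Minimum total cost: 251.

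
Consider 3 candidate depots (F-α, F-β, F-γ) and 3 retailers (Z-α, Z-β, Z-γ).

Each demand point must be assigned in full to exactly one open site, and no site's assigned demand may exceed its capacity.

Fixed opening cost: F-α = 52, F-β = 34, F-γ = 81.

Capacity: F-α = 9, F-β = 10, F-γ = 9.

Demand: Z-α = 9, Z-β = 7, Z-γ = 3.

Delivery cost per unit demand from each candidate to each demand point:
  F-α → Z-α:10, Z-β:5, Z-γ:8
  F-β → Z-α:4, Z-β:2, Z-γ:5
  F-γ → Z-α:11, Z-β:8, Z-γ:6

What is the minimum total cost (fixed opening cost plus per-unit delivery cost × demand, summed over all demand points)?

205

Open {F-α, F-β}; cheapest assignment that respects the capacities:
  F-α (cap 9, load 9): Z-α — cost 9×10 = 90
  F-β (cap 10, load 10): Z-β, Z-γ — cost 7×2 + 3×5 = 29
  Shipping 119, fixed 86 → total 205.
  Any other capacity-feasible assignment to {F-α, F-β} ships for at least 119.
Compare {F-β, F-γ}: its best feasible assignment gives total 243.
Compare {F-α, F-β, F-γ}: its best feasible assignment gives total 256.
Every other set of open sites that can feasibly serve all demand totals ≥ 243 even under its best assignment. Minimum: 205.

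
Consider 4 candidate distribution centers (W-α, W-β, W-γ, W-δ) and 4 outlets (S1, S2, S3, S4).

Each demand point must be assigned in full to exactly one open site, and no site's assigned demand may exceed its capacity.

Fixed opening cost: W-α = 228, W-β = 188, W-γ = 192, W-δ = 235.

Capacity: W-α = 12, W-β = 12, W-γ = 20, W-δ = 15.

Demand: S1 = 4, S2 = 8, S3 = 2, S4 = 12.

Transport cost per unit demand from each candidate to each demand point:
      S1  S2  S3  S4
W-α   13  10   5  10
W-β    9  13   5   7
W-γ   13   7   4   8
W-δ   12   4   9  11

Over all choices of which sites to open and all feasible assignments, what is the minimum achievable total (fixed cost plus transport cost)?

578

Open {W-β, W-γ}; cheapest assignment that respects the capacities:
  W-β (cap 12, load 6): S1, S3 — cost 4×9 + 2×5 = 46
  W-γ (cap 20, load 20): S2, S4 — cost 8×7 + 12×8 = 152
  Shipping 198, fixed 380 → total 578.
  Any other capacity-feasible assignment to {W-β, W-γ} ships for at least 198.
Compare {W-β, W-δ}: its best feasible assignment gives total 605.
Compare {W-γ, W-δ}: its best feasible assignment gives total 611.
Every other set of open sites that can feasibly serve all demand totals ≥ 605 even under its best assignment. Minimum: 578.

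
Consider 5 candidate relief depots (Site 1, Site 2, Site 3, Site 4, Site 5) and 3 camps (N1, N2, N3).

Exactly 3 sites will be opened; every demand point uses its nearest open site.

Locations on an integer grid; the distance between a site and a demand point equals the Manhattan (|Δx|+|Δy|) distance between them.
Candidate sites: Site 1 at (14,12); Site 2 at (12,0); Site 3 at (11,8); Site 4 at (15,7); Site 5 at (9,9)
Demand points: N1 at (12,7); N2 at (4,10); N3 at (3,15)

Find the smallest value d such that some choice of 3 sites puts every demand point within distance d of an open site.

12

Open {Site 1, Site 2, Site 5}.
  Farthest demand point is N3 at distance 12 (to Site 5); all others are ≤ 12.
With {Site 1, Site 3, Site 5} the worst case is 12.
With {Site 1, Site 4, Site 5} the worst case is 12.
No size-3 selection achieves below 12.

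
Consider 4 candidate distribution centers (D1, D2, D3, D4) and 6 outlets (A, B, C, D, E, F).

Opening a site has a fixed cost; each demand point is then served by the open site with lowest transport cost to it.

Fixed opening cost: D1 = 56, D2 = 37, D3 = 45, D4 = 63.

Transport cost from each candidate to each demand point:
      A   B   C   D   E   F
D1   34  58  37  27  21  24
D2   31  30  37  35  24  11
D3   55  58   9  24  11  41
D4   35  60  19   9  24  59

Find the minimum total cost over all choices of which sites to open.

Open {D2, D3}: assign each demand point to its cheapest open site.
  A→D2 31, B→D2 30, C→D3 9, D→D3 24, E→D3 11, F→D2 11
  transport cost 116, fixed 82 → total 198.
Compare {D2}: transport cost 168 + fixed 37 = 205.
Compare {D2, D4}: transport cost 124 + fixed 100 = 224.
Compare {D3}: transport cost 198 + fixed 45 = 243.
All other subsets cost ≥ 205. Minimum total cost: 198.

198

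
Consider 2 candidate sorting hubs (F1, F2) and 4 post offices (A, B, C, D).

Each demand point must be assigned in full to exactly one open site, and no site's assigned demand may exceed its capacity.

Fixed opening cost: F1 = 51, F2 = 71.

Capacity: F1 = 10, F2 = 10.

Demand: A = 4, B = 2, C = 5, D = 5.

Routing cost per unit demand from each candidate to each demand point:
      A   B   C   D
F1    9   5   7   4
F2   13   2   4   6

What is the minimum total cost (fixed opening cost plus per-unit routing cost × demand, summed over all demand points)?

Open {F1, F2}; cheapest assignment that respects the capacities:
  F1 (cap 10, load 9): A, D — cost 4×9 + 5×4 = 56
  F2 (cap 10, load 7): B, C — cost 2×2 + 5×4 = 24
  Shipping 80, fixed 122 → total 202.
  Any other capacity-feasible assignment to {F1, F2} ships for at least 80.
Total demand is 16 and no other set of sites has combined capacity ≥ 16, so {F1, F2} is the only feasible choice of open sites. Minimum: 202.

202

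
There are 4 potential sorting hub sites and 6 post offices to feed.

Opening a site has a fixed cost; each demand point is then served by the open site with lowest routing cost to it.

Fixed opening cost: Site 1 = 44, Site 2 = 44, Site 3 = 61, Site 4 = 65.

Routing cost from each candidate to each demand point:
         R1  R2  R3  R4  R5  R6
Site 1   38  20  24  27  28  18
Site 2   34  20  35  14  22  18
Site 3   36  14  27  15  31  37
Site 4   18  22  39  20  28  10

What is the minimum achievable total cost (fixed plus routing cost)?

Open {Site 2}: assign each demand point to its cheapest open site.
  R1→Site 2 34, R2→Site 2 20, R3→Site 2 35, R4→Site 2 14, R5→Site 2 22, R6→Site 2 18
  routing cost 143, fixed 44 → total 187.
Compare {Site 1}: routing cost 155 + fixed 44 = 199.
Compare {Site 4}: routing cost 137 + fixed 65 = 202.
Compare {Site 1, Site 2}: routing cost 132 + fixed 88 = 220.
All other subsets cost ≥ 199. Minimum total cost: 187.

187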